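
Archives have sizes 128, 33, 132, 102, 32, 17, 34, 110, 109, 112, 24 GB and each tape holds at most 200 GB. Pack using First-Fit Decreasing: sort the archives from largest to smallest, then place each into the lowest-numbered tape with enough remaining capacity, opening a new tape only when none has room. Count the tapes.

Sorted descending: 132, 128, 112, 110, 109, 102, 34, 33, 32, 24, 17.
tape 1: place 132 GB, 68 GB left
tape 2: place 128 GB, 72 GB left
tape 3: place 112 GB, 88 GB left
tape 4: place 110 GB, 90 GB left
tape 5: place 109 GB, 91 GB left
tape 6: place 102 GB, 98 GB left
tape 1: place 34 GB, 34 GB left
tape 1: place 33 GB, 1 GB left
tape 2: place 32 GB, 40 GB left
tape 2: place 24 GB, 16 GB left
tape 3: place 17 GB, 71 GB left

6 tapes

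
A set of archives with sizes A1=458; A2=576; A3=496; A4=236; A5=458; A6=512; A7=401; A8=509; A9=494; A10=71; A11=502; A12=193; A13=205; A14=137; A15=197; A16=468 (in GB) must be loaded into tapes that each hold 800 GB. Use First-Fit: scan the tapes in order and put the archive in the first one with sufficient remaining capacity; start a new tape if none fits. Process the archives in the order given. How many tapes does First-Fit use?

10 tapes

tape 1: place A1 (458 GB), 342 GB left
tape 2: place A2 (576 GB), 224 GB left
tape 3: place A3 (496 GB), 304 GB left
tape 1: place A4 (236 GB), 106 GB left
tape 4: place A5 (458 GB), 342 GB left
tape 5: place A6 (512 GB), 288 GB left
tape 6: place A7 (401 GB), 399 GB left
tape 7: place A8 (509 GB), 291 GB left
tape 8: place A9 (494 GB), 306 GB left
tape 1: place A10 (71 GB), 35 GB left
tape 9: place A11 (502 GB), 298 GB left
tape 2: place A12 (193 GB), 31 GB left
tape 3: place A13 (205 GB), 99 GB left
tape 4: place A14 (137 GB), 205 GB left
tape 4: place A15 (197 GB), 8 GB left
tape 10: place A16 (468 GB), 332 GB left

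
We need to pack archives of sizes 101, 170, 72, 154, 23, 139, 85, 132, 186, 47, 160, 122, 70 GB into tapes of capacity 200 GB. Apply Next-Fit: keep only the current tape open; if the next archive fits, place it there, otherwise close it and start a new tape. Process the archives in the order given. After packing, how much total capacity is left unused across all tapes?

739

101 GB → tape 1 (remaining 99 GB)
170 GB → tape 2 (remaining 30 GB)
72 GB → tape 3 (remaining 128 GB)
154 GB → tape 4 (remaining 46 GB)
23 GB → tape 4 (remaining 23 GB)
139 GB → tape 5 (remaining 61 GB)
85 GB → tape 6 (remaining 115 GB)
132 GB → tape 7 (remaining 68 GB)
186 GB → tape 8 (remaining 14 GB)
47 GB → tape 9 (remaining 153 GB)
160 GB → tape 10 (remaining 40 GB)
122 GB → tape 11 (remaining 78 GB)
70 GB → tape 11 (remaining 8 GB)
11 tapes × 200 GB = 2200 GB; used 1461 GB; unused 739 GB.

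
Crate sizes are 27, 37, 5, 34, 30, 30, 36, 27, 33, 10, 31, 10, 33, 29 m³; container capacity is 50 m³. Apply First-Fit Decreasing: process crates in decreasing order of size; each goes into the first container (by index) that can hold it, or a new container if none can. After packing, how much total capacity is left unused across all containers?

Sorted descending: 37, 36, 34, 33, 33, 31, 30, 30, 29, 27, 27, 10, 10, 5.
Put 37 m³ in container 1; 13 m³ remain.
Put 36 m³ in container 2; 14 m³ remain.
Put 34 m³ in container 3; 16 m³ remain.
Put 33 m³ in container 4; 17 m³ remain.
Put 33 m³ in container 5; 17 m³ remain.
Put 31 m³ in container 6; 19 m³ remain.
Put 30 m³ in container 7; 20 m³ remain.
Put 30 m³ in container 8; 20 m³ remain.
Put 29 m³ in container 9; 21 m³ remain.
Put 27 m³ in container 10; 23 m³ remain.
Put 27 m³ in container 11; 23 m³ remain.
Put 10 m³ in container 1; 3 m³ remain.
Put 10 m³ in container 2; 4 m³ remain.
Put 5 m³ in container 3; 11 m³ remain.
11 containers × 50 m³ = 550 m³; used 372 m³; unused 178 m³.

178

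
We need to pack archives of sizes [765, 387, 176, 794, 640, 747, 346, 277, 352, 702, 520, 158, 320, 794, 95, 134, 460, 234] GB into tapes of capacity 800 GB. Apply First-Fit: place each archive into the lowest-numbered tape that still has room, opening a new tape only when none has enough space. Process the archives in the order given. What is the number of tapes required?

tape 1: place 765 GB, 35 GB left
tape 2: place 387 GB, 413 GB left
tape 2: place 176 GB, 237 GB left
tape 3: place 794 GB, 6 GB left
tape 4: place 640 GB, 160 GB left
tape 5: place 747 GB, 53 GB left
tape 6: place 346 GB, 454 GB left
tape 6: place 277 GB, 177 GB left
tape 7: place 352 GB, 448 GB left
tape 8: place 702 GB, 98 GB left
tape 9: place 520 GB, 280 GB left
tape 2: place 158 GB, 79 GB left
tape 7: place 320 GB, 128 GB left
tape 10: place 794 GB, 6 GB left
tape 4: place 95 GB, 65 GB left
tape 6: place 134 GB, 43 GB left
tape 11: place 460 GB, 340 GB left
tape 9: place 234 GB, 46 GB left

11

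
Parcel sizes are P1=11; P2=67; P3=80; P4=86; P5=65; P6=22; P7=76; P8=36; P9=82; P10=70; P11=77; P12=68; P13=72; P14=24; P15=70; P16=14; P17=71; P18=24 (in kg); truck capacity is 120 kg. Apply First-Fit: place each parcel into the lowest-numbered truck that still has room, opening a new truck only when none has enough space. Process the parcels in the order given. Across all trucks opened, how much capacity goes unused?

425

P1 (11 kg) → truck 1 (remaining 109 kg)
P2 (67 kg) → truck 1 (remaining 42 kg)
P3 (80 kg) → truck 2 (remaining 40 kg)
P4 (86 kg) → truck 3 (remaining 34 kg)
P5 (65 kg) → truck 4 (remaining 55 kg)
P6 (22 kg) → truck 1 (remaining 20 kg)
P7 (76 kg) → truck 5 (remaining 44 kg)
P8 (36 kg) → truck 2 (remaining 4 kg)
P9 (82 kg) → truck 6 (remaining 38 kg)
P10 (70 kg) → truck 7 (remaining 50 kg)
P11 (77 kg) → truck 8 (remaining 43 kg)
P12 (68 kg) → truck 9 (remaining 52 kg)
P13 (72 kg) → truck 10 (remaining 48 kg)
P14 (24 kg) → truck 3 (remaining 10 kg)
P15 (70 kg) → truck 11 (remaining 50 kg)
P16 (14 kg) → truck 1 (remaining 6 kg)
P17 (71 kg) → truck 12 (remaining 49 kg)
P18 (24 kg) → truck 4 (remaining 31 kg)
12 trucks × 120 kg = 1440 kg; used 1015 kg; unused 425 kg.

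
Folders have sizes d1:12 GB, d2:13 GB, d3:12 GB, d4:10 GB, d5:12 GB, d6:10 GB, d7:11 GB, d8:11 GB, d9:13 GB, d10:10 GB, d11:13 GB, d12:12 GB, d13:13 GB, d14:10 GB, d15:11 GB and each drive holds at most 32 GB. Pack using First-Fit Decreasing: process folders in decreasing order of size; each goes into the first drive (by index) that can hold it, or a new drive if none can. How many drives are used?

7 drives

Sorted descending: 13, 13, 13, 13, 12, 12, 12, 12, 11, 11, 11, 10, 10, 10, 10.
drive 1: place 13 GB, 19 GB left
drive 1: place 13 GB, 6 GB left
drive 2: place 13 GB, 19 GB left
drive 2: place 13 GB, 6 GB left
drive 3: place 12 GB, 20 GB left
drive 3: place 12 GB, 8 GB left
drive 4: place 12 GB, 20 GB left
drive 4: place 12 GB, 8 GB left
drive 5: place 11 GB, 21 GB left
drive 5: place 11 GB, 10 GB left
drive 6: place 11 GB, 21 GB left
drive 5: place 10 GB, 0 GB left
drive 6: place 10 GB, 11 GB left
drive 6: place 10 GB, 1 GB left
drive 7: place 10 GB, 22 GB left
Final drives: [13,13] [13,13] [12,12] [12,12] [11,11,10] [11,10,10] [10].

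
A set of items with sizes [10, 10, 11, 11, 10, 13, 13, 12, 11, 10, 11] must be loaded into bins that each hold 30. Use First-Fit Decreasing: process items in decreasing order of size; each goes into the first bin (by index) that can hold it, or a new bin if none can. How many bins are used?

5

Sorted descending: 13, 13, 12, 11, 11, 11, 11, 10, 10, 10, 10.
13 → bin 1 (remaining 17)
13 → bin 1 (remaining 4)
12 → bin 2 (remaining 18)
11 → bin 2 (remaining 7)
11 → bin 3 (remaining 19)
11 → bin 3 (remaining 8)
11 → bin 4 (remaining 19)
10 → bin 4 (remaining 9)
10 → bin 5 (remaining 20)
10 → bin 5 (remaining 10)
10 → bin 5 (remaining 0)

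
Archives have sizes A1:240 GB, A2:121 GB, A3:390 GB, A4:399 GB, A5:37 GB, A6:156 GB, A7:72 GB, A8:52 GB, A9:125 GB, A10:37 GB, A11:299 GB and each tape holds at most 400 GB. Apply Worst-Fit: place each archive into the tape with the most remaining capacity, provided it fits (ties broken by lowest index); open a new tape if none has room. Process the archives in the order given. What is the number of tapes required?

A1 (240 GB) → tape 1 (remaining 160 GB)
A2 (121 GB) → tape 1 (remaining 39 GB)
A3 (390 GB) → tape 2 (remaining 10 GB)
A4 (399 GB) → tape 3 (remaining 1 GB)
A5 (37 GB) → tape 1 (remaining 2 GB)
A6 (156 GB) → tape 4 (remaining 244 GB)
A7 (72 GB) → tape 4 (remaining 172 GB)
A8 (52 GB) → tape 4 (remaining 120 GB)
A9 (125 GB) → tape 5 (remaining 275 GB)
A10 (37 GB) → tape 5 (remaining 238 GB)
A11 (299 GB) → tape 6 (remaining 101 GB)
Final tapes: [240,121,37] [390] [399] [156,72,52] [125,37] [299].

6 tapes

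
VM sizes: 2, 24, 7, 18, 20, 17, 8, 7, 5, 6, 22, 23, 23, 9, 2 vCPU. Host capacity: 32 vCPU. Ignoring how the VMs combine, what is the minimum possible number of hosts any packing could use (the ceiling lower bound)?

Total size = 2 + 24 + 7 + 18 + 20 + 17 + 8 + 7 + 5 + 6 + 22 + 23 + 23 + 9 + 2 = 193 vCPU.
⌈193 / 32⌉ = 7.

7 hosts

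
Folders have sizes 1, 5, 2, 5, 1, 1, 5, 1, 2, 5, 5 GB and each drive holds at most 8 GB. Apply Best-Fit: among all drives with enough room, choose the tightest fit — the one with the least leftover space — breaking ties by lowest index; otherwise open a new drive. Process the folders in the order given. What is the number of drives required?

1 GB → drive 1 (remaining 7 GB)
5 GB → drive 1 (remaining 2 GB)
2 GB → drive 1 (remaining 0 GB)
5 GB → drive 2 (remaining 3 GB)
1 GB → drive 2 (remaining 2 GB)
1 GB → drive 2 (remaining 1 GB)
5 GB → drive 3 (remaining 3 GB)
1 GB → drive 2 (remaining 0 GB)
2 GB → drive 3 (remaining 1 GB)
5 GB → drive 4 (remaining 3 GB)
5 GB → drive 5 (remaining 3 GB)

5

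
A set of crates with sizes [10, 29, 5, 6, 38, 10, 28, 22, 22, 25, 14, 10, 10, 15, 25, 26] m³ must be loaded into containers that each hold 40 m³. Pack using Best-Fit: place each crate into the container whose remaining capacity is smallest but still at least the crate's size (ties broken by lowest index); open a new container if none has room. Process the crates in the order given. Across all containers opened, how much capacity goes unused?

65

container 1: place 10 m³, 30 m³ left
container 1: place 29 m³, 1 m³ left
container 2: place 5 m³, 35 m³ left
container 2: place 6 m³, 29 m³ left
container 3: place 38 m³, 2 m³ left
container 2: place 10 m³, 19 m³ left
container 4: place 28 m³, 12 m³ left
container 5: place 22 m³, 18 m³ left
container 6: place 22 m³, 18 m³ left
container 7: place 25 m³, 15 m³ left
container 7: place 14 m³, 1 m³ left
container 4: place 10 m³, 2 m³ left
container 5: place 10 m³, 8 m³ left
container 6: place 15 m³, 3 m³ left
container 8: place 25 m³, 15 m³ left
container 9: place 26 m³, 14 m³ left
9 containers × 40 m³ = 360 m³; used 295 m³; unused 65 m³.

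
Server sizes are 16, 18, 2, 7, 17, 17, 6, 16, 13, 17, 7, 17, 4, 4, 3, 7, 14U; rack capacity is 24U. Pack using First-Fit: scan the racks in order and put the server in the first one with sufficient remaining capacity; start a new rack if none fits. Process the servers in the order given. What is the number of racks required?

9 racks

rack 1: place 16U, 8U left
rack 2: place 18U, 6U left
rack 1: place 2U, 6U left
rack 3: place 7U, 17U left
rack 3: place 17U, 0U left
rack 4: place 17U, 7U left
rack 1: place 6U, 0U left
rack 5: place 16U, 8U left
rack 6: place 13U, 11U left
rack 7: place 17U, 7U left
rack 4: place 7U, 0U left
rack 8: place 17U, 7U left
rack 2: place 4U, 2U left
rack 5: place 4U, 4U left
rack 5: place 3U, 1U left
rack 6: place 7U, 4U left
rack 9: place 14U, 10U left
Final racks: [16,2,6] [18,4] [7,17] [17,7] [16,4,3] [13,7] [17] [17] [14].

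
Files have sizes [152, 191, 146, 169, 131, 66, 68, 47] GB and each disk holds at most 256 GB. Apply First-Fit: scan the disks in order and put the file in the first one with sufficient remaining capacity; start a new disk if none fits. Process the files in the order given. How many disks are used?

5 disks

Put 152 GB in disk 1; 104 GB remain.
Put 191 GB in disk 2; 65 GB remain.
Put 146 GB in disk 3; 110 GB remain.
Put 169 GB in disk 4; 87 GB remain.
Put 131 GB in disk 5; 125 GB remain.
Put 66 GB in disk 1; 38 GB remain.
Put 68 GB in disk 3; 42 GB remain.
Put 47 GB in disk 2; 18 GB remain.
Final disks: [152,66] [191,47] [146,68] [169] [131].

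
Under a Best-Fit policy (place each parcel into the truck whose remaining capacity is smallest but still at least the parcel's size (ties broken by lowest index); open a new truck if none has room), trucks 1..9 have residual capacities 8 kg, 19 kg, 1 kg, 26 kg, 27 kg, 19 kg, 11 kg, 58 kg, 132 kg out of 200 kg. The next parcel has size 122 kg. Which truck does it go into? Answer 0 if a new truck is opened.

Trucks with room: truck 9 (132 kg).
Tightest fit is truck 9 with 132 kg free.

9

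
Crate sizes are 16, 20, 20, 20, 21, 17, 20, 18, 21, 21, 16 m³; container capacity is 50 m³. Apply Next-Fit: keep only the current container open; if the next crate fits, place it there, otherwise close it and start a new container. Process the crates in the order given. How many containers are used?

6 containers

Put 16 m³ in container 1; 34 m³ remain.
Put 20 m³ in container 1; 14 m³ remain.
Put 20 m³ in container 2; 30 m³ remain.
Put 20 m³ in container 2; 10 m³ remain.
Put 21 m³ in container 3; 29 m³ remain.
Put 17 m³ in container 3; 12 m³ remain.
Put 20 m³ in container 4; 30 m³ remain.
Put 18 m³ in container 4; 12 m³ remain.
Put 21 m³ in container 5; 29 m³ remain.
Put 21 m³ in container 5; 8 m³ remain.
Put 16 m³ in container 6; 34 m³ remain.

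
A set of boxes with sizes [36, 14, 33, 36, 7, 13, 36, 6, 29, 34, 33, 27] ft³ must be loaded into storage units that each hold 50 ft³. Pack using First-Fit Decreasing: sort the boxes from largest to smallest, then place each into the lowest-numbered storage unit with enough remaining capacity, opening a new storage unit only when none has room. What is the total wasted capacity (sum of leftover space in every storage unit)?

96

Sorted descending: 36, 36, 36, 34, 33, 33, 29, 27, 14, 13, 7, 6.
Put 36 ft³ in storage unit 1; 14 ft³ remain.
Put 36 ft³ in storage unit 2; 14 ft³ remain.
Put 36 ft³ in storage unit 3; 14 ft³ remain.
Put 34 ft³ in storage unit 4; 16 ft³ remain.
Put 33 ft³ in storage unit 5; 17 ft³ remain.
Put 33 ft³ in storage unit 6; 17 ft³ remain.
Put 29 ft³ in storage unit 7; 21 ft³ remain.
Put 27 ft³ in storage unit 8; 23 ft³ remain.
Put 14 ft³ in storage unit 1; 0 ft³ remain.
Put 13 ft³ in storage unit 2; 1 ft³ remain.
Put 7 ft³ in storage unit 3; 7 ft³ remain.
Put 6 ft³ in storage unit 3; 1 ft³ remain.
8 storage units × 50 ft³ = 400 ft³; used 304 ft³; unused 96 ft³.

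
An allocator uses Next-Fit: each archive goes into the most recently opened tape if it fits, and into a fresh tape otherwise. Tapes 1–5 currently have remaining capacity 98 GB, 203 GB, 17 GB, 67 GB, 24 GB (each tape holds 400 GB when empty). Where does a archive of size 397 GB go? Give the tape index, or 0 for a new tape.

Next-Fit only looks at tape 5, which has 24 GB free.
397 GB does not fit, so a new tape is opened.

0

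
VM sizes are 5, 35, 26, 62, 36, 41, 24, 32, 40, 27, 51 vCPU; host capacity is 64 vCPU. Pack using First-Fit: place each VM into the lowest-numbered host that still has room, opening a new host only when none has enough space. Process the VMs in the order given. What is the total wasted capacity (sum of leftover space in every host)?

69

Put 5 vCPU in host 1; 59 vCPU remain.
Put 35 vCPU in host 1; 24 vCPU remain.
Put 26 vCPU in host 2; 38 vCPU remain.
Put 62 vCPU in host 3; 2 vCPU remain.
Put 36 vCPU in host 2; 2 vCPU remain.
Put 41 vCPU in host 4; 23 vCPU remain.
Put 24 vCPU in host 1; 0 vCPU remain.
Put 32 vCPU in host 5; 32 vCPU remain.
Put 40 vCPU in host 6; 24 vCPU remain.
Put 27 vCPU in host 5; 5 vCPU remain.
Put 51 vCPU in host 7; 13 vCPU remain.
7 hosts × 64 vCPU = 448 vCPU; used 379 vCPU; unused 69 vCPU.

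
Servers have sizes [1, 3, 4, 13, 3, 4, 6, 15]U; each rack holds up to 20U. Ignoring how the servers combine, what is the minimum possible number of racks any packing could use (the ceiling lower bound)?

Total size = 1 + 3 + 4 + 13 + 3 + 4 + 6 + 15 = 49U.
⌈49 / 20⌉ = 3.

3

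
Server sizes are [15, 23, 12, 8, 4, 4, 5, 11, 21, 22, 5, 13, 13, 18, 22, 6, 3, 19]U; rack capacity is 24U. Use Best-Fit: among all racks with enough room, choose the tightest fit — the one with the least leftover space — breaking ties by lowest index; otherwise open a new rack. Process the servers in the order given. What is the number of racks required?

rack 1: place 15U, 9U left
rack 2: place 23U, 1U left
rack 3: place 12U, 12U left
rack 1: place 8U, 1U left
rack 3: place 4U, 8U left
rack 3: place 4U, 4U left
rack 4: place 5U, 19U left
rack 4: place 11U, 8U left
rack 5: place 21U, 3U left
rack 6: place 22U, 2U left
rack 4: place 5U, 3U left
rack 7: place 13U, 11U left
rack 8: place 13U, 11U left
rack 9: place 18U, 6U left
rack 10: place 22U, 2U left
rack 9: place 6U, 0U left
rack 4: place 3U, 0U left
rack 11: place 19U, 5U left
Final racks: [15,8] [23] [12,4,4] [5,11,5,3] [21] [22] [13] [13] [18,6] [22] [19].

11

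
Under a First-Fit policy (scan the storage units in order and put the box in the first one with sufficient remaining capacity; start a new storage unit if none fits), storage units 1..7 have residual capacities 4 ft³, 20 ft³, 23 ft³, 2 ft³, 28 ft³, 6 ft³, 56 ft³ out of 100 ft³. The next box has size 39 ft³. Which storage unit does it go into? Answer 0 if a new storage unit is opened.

7

Storage units with room: storage unit 7 (56 ft³).
The first with room is storage unit 7.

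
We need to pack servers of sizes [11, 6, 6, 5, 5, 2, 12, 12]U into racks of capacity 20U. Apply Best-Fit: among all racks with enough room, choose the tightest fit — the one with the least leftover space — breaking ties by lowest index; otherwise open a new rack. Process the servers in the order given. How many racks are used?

Put 11U in rack 1; 9U remain.
Put 6U in rack 1; 3U remain.
Put 6U in rack 2; 14U remain.
Put 5U in rack 2; 9U remain.
Put 5U in rack 2; 4U remain.
Put 2U in rack 1; 1U remain.
Put 12U in rack 3; 8U remain.
Put 12U in rack 4; 8U remain.

4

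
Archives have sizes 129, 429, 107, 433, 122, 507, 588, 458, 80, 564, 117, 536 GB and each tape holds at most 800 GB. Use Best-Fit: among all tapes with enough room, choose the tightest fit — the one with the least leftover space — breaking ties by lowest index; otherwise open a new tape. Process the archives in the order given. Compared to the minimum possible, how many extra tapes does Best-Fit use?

Best-Fit: [129,429,107,122] [433] [507] [588,80,117] [458] [564] [536] → 7 tapes.
7 archives exceed 400 GB (half the capacity), and no two of those can share a tape, so at least 7 tapes are needed.
So 7 is already optimal.

0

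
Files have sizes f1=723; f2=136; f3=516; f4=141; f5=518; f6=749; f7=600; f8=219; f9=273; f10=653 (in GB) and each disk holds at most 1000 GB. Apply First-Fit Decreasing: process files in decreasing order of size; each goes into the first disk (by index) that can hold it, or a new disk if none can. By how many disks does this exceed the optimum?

0

First-Fit Decreasing: [749,219] [723,273] [653,141,136] [600] [518] [516] → 6 disks.
6 files exceed 500 GB (half the capacity), and no two of those can share a disk, so at least 6 disks are needed.
So 6 is already optimal.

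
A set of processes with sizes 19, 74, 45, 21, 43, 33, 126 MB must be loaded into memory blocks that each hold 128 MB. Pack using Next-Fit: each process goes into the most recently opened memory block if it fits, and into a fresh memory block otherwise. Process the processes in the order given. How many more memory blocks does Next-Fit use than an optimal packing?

1

Next-Fit: [19,74] [45,21,43] [33] [126] → 4 memory blocks.
Total size 361 MB; any packing needs at least ⌈361/128⌉ = 3 memory blocks.
An optimal packing achieves that bound: [126] [74,45] [43,33,21,19] → 3 memory blocks.
Excess: 4 − 3 = 1.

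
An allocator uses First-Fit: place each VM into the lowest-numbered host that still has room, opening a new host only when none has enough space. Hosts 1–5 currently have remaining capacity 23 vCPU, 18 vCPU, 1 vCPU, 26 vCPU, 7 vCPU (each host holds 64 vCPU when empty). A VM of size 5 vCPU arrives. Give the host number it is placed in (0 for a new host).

Hosts with room: host 1 (23 vCPU), host 2 (18 vCPU), host 4 (26 vCPU), host 5 (7 vCPU).
The first with room is host 1.

1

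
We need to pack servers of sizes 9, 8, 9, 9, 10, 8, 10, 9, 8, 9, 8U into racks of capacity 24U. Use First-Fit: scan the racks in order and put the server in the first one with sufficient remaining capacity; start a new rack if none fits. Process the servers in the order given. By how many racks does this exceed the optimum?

1

First-Fit: [9,8] [9,9] [10,8] [10,9] [8,9] [8] → 6 racks.
Total size 97U; any packing needs at least ⌈97/24⌉ = 5 racks.
An optimal packing achieves that bound: [10,10] [9,9] [9,9] [9,8] [8,8,8] → 5 racks.
Excess: 6 − 5 = 1.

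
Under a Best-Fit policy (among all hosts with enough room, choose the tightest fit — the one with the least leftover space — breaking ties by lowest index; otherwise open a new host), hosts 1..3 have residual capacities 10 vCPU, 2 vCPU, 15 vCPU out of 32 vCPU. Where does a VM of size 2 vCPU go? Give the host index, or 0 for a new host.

2

Hosts with room: host 1 (10 vCPU), host 2 (2 vCPU), host 3 (15 vCPU).
Tightest fit is host 2 with 2 vCPU free.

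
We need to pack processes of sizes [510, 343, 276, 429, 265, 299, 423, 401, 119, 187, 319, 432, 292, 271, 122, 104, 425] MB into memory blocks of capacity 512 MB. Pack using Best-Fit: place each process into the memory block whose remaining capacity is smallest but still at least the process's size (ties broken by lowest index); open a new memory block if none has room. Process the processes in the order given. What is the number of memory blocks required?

13

memory block 1: place 510 MB, 2 MB left
memory block 2: place 343 MB, 169 MB left
memory block 3: place 276 MB, 236 MB left
memory block 4: place 429 MB, 83 MB left
memory block 5: place 265 MB, 247 MB left
memory block 6: place 299 MB, 213 MB left
memory block 7: place 423 MB, 89 MB left
memory block 8: place 401 MB, 111 MB left
memory block 2: place 119 MB, 50 MB left
memory block 6: place 187 MB, 26 MB left
memory block 9: place 319 MB, 193 MB left
memory block 10: place 432 MB, 80 MB left
memory block 11: place 292 MB, 220 MB left
memory block 12: place 271 MB, 241 MB left
memory block 9: place 122 MB, 71 MB left
memory block 8: place 104 MB, 7 MB left
memory block 13: place 425 MB, 87 MB left
Final memory blocks: [510] [343,119] [276] [429] [265] [299,187] [423] [401,104] [319,122] [432] [292] [271] [425].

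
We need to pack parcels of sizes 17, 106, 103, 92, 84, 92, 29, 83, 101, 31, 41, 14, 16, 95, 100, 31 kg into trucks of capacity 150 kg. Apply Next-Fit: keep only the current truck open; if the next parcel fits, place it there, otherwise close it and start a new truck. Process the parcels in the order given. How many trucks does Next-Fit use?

17 kg → truck 1 (remaining 133 kg)
106 kg → truck 1 (remaining 27 kg)
103 kg → truck 2 (remaining 47 kg)
92 kg → truck 3 (remaining 58 kg)
84 kg → truck 4 (remaining 66 kg)
92 kg → truck 5 (remaining 58 kg)
29 kg → truck 5 (remaining 29 kg)
83 kg → truck 6 (remaining 67 kg)
101 kg → truck 7 (remaining 49 kg)
31 kg → truck 7 (remaining 18 kg)
41 kg → truck 8 (remaining 109 kg)
14 kg → truck 8 (remaining 95 kg)
16 kg → truck 8 (remaining 79 kg)
95 kg → truck 9 (remaining 55 kg)
100 kg → truck 10 (remaining 50 kg)
31 kg → truck 10 (remaining 19 kg)
Final trucks: [17,106] [103] [92] [84] [92,29] [83] [101,31] [41,14,16] [95] [100,31].

10 trucks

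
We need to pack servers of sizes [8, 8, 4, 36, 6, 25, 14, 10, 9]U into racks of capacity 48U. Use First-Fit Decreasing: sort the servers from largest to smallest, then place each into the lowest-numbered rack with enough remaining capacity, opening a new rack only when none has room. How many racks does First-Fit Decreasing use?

Sorted descending: 36, 25, 14, 10, 9, 8, 8, 6, 4.
36U → rack 1 (remaining 12U)
25U → rack 2 (remaining 23U)
14U → rack 2 (remaining 9U)
10U → rack 1 (remaining 2U)
9U → rack 2 (remaining 0U)
8U → rack 3 (remaining 40U)
8U → rack 3 (remaining 32U)
6U → rack 3 (remaining 26U)
4U → rack 3 (remaining 22U)

3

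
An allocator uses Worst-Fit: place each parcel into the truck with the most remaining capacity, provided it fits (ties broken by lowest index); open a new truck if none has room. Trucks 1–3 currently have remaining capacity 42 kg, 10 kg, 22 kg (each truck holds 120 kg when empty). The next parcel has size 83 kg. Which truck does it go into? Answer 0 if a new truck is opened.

0

No truck has ≥ 83 kg free, so a new truck is opened.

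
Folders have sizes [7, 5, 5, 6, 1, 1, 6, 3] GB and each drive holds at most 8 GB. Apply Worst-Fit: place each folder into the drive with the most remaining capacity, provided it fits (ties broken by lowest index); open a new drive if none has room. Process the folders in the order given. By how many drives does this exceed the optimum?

Worst-Fit: [7] [5,1] [5,1] [6] [6] [3] → 6 drives.
Total size 34 GB; any packing needs at least ⌈34/8⌉ = 5 drives.
An optimal packing achieves that bound: [7,1] [6,1] [6] [5,3] [5] → 5 drives.
Excess: 6 − 5 = 1.

1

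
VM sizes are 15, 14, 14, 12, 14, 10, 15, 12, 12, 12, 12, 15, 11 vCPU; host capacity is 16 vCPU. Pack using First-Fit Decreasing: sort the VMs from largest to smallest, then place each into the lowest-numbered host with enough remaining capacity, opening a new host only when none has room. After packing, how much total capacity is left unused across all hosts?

40

Sorted descending: 15, 15, 15, 14, 14, 14, 12, 12, 12, 12, 12, 11, 10.
Put 15 vCPU in host 1; 1 vCPU remain.
Put 15 vCPU in host 2; 1 vCPU remain.
Put 15 vCPU in host 3; 1 vCPU remain.
Put 14 vCPU in host 4; 2 vCPU remain.
Put 14 vCPU in host 5; 2 vCPU remain.
Put 14 vCPU in host 6; 2 vCPU remain.
Put 12 vCPU in host 7; 4 vCPU remain.
Put 12 vCPU in host 8; 4 vCPU remain.
Put 12 vCPU in host 9; 4 vCPU remain.
Put 12 vCPU in host 10; 4 vCPU remain.
Put 12 vCPU in host 11; 4 vCPU remain.
Put 11 vCPU in host 12; 5 vCPU remain.
Put 10 vCPU in host 13; 6 vCPU remain.
13 hosts × 16 vCPU = 208 vCPU; used 168 vCPU; unused 40 vCPU.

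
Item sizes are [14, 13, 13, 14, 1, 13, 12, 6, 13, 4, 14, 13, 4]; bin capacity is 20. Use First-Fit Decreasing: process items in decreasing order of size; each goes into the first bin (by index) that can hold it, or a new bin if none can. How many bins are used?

9

Sorted descending: 14, 14, 14, 13, 13, 13, 13, 13, 12, 6, 4, 4, 1.
bin 1: place 14, 6 left
bin 2: place 14, 6 left
bin 3: place 14, 6 left
bin 4: place 13, 7 left
bin 5: place 13, 7 left
bin 6: place 13, 7 left
bin 7: place 13, 7 left
bin 8: place 13, 7 left
bin 9: place 12, 8 left
bin 1: place 6, 0 left
bin 2: place 4, 2 left
bin 3: place 4, 2 left
bin 2: place 1, 1 left
Final bins: [14,6] [14,4,1] [14,4] [13] [13] [13] [13] [13] [12].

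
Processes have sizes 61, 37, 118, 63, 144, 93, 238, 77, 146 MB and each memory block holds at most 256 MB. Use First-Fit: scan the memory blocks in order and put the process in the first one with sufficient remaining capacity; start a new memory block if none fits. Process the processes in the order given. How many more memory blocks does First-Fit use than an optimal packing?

1

First-Fit: [61,37,118] [63,144] [93,77] [238] [146] → 5 memory blocks.
Total size 977 MB; any packing needs at least ⌈977/256⌉ = 4 memory blocks.
An optimal packing achieves that bound: [238] [146,93] [144,63,37] [118,77,61] → 4 memory blocks.
Excess: 5 − 4 = 1.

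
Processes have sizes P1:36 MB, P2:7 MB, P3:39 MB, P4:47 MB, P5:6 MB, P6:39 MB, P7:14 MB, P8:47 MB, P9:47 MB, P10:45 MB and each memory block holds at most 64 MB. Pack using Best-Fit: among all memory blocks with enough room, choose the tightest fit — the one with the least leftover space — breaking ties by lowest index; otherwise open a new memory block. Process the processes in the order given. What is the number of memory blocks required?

7

Put P1 (36 MB) in memory block 1; 28 MB remain.
Put P2 (7 MB) in memory block 1; 21 MB remain.
Put P3 (39 MB) in memory block 2; 25 MB remain.
Put P4 (47 MB) in memory block 3; 17 MB remain.
Put P5 (6 MB) in memory block 3; 11 MB remain.
Put P6 (39 MB) in memory block 4; 25 MB remain.
Put P7 (14 MB) in memory block 1; 7 MB remain.
Put P8 (47 MB) in memory block 5; 17 MB remain.
Put P9 (47 MB) in memory block 6; 17 MB remain.
Put P10 (45 MB) in memory block 7; 19 MB remain.
Final memory blocks: [36,7,14] [39] [47,6] [39] [47] [47] [45].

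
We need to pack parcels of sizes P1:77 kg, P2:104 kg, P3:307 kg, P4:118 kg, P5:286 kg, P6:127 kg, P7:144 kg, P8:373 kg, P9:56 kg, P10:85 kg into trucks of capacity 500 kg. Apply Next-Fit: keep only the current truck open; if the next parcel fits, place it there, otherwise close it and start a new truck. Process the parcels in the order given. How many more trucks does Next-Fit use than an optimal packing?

Next-Fit: [77,104,307] [118,286] [127,144] [373,56] [85] → 5 trucks.
Total size 1677 kg; any packing needs at least ⌈1677/500⌉ = 4 trucks.
An optimal packing achieves that bound: [373,127] [307,144] [286,118,85] [104,77,56] → 4 trucks.
Excess: 5 − 4 = 1.

1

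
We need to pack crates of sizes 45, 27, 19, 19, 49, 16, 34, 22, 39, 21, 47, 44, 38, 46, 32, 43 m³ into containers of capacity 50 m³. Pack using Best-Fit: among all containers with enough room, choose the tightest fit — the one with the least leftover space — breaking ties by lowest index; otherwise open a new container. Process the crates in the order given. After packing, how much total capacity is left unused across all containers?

Put 45 m³ in container 1; 5 m³ remain.
Put 27 m³ in container 2; 23 m³ remain.
Put 19 m³ in container 2; 4 m³ remain.
Put 19 m³ in container 3; 31 m³ remain.
Put 49 m³ in container 4; 1 m³ remain.
Put 16 m³ in container 3; 15 m³ remain.
Put 34 m³ in container 5; 16 m³ remain.
Put 22 m³ in container 6; 28 m³ remain.
Put 39 m³ in container 7; 11 m³ remain.
Put 21 m³ in container 6; 7 m³ remain.
Put 47 m³ in container 8; 3 m³ remain.
Put 44 m³ in container 9; 6 m³ remain.
Put 38 m³ in container 10; 12 m³ remain.
Put 46 m³ in container 11; 4 m³ remain.
Put 32 m³ in container 12; 18 m³ remain.
Put 43 m³ in container 13; 7 m³ remain.
13 containers × 50 m³ = 650 m³; used 541 m³; unused 109 m³.

109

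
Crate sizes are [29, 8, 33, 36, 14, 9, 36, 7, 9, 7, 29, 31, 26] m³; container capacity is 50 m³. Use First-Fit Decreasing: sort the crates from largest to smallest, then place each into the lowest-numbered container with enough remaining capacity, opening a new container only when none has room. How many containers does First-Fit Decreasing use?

Sorted descending: 36, 36, 33, 31, 29, 29, 26, 14, 9, 9, 8, 7, 7.
Put 36 m³ in container 1; 14 m³ remain.
Put 36 m³ in container 2; 14 m³ remain.
Put 33 m³ in container 3; 17 m³ remain.
Put 31 m³ in container 4; 19 m³ remain.
Put 29 m³ in container 5; 21 m³ remain.
Put 29 m³ in container 6; 21 m³ remain.
Put 26 m³ in container 7; 24 m³ remain.
Put 14 m³ in container 1; 0 m³ remain.
Put 9 m³ in container 2; 5 m³ remain.
Put 9 m³ in container 3; 8 m³ remain.
Put 8 m³ in container 3; 0 m³ remain.
Put 7 m³ in container 4; 12 m³ remain.
Put 7 m³ in container 4; 5 m³ remain.
Final containers: [36,14] [36,9] [33,9,8] [31,7,7] [29] [29] [26].

7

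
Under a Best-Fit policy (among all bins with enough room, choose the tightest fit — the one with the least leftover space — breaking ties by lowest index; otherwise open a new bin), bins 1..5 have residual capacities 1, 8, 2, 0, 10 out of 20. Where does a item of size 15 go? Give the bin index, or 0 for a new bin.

0

No bin has ≥ 15 free, so a new bin is opened.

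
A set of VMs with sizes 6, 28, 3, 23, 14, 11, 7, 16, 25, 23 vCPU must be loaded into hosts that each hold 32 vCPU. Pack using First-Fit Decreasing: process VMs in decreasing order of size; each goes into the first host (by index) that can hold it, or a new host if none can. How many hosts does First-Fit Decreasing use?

Sorted descending: 28, 25, 23, 23, 16, 14, 11, 7, 6, 3.
host 1: place 28 vCPU, 4 vCPU left
host 2: place 25 vCPU, 7 vCPU left
host 3: place 23 vCPU, 9 vCPU left
host 4: place 23 vCPU, 9 vCPU left
host 5: place 16 vCPU, 16 vCPU left
host 5: place 14 vCPU, 2 vCPU left
host 6: place 11 vCPU, 21 vCPU left
host 2: place 7 vCPU, 0 vCPU left
host 3: place 6 vCPU, 3 vCPU left
host 1: place 3 vCPU, 1 vCPU left

6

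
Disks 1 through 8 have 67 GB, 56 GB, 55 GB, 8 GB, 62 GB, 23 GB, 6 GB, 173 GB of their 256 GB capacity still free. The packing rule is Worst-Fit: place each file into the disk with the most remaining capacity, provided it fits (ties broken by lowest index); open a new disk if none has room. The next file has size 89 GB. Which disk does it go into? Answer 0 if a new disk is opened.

Disks with room: disk 8 (173 GB).
Most room is disk 8 with 173 GB free.

8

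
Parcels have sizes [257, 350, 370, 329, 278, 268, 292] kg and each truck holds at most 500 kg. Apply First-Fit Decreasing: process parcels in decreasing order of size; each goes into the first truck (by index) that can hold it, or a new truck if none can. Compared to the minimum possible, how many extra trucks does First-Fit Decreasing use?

0

First-Fit Decreasing: [370] [350] [329] [292] [278] [268] [257] → 7 trucks.
7 parcels exceed 250 kg (half the capacity), and no two of those can share a truck, so at least 7 trucks are needed.
So 7 is already optimal.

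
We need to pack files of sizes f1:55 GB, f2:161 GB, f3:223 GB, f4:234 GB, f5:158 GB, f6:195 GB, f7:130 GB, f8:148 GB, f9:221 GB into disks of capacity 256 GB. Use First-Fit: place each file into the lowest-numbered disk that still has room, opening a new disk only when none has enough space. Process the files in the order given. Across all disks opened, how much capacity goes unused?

Put f1 (55 GB) in disk 1; 201 GB remain.
Put f2 (161 GB) in disk 1; 40 GB remain.
Put f3 (223 GB) in disk 2; 33 GB remain.
Put f4 (234 GB) in disk 3; 22 GB remain.
Put f5 (158 GB) in disk 4; 98 GB remain.
Put f6 (195 GB) in disk 5; 61 GB remain.
Put f7 (130 GB) in disk 6; 126 GB remain.
Put f8 (148 GB) in disk 7; 108 GB remain.
Put f9 (221 GB) in disk 8; 35 GB remain.
8 disks × 256 GB = 2048 GB; used 1525 GB; unused 523 GB.

523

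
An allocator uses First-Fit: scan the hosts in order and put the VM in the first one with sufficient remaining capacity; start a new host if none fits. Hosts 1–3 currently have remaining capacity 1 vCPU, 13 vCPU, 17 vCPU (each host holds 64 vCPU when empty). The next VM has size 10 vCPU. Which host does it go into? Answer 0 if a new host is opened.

Hosts with room: host 2 (13 vCPU), host 3 (17 vCPU).
The first with room is host 2.

2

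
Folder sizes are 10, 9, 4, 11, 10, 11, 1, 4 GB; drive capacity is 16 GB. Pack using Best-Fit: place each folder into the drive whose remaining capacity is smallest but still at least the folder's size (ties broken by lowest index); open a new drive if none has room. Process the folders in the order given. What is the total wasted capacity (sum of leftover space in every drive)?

drive 1: place 10 GB, 6 GB left
drive 2: place 9 GB, 7 GB left
drive 1: place 4 GB, 2 GB left
drive 3: place 11 GB, 5 GB left
drive 4: place 10 GB, 6 GB left
drive 5: place 11 GB, 5 GB left
drive 1: place 1 GB, 1 GB left
drive 3: place 4 GB, 1 GB left
5 drives × 16 GB = 80 GB; used 60 GB; unused 20 GB.

20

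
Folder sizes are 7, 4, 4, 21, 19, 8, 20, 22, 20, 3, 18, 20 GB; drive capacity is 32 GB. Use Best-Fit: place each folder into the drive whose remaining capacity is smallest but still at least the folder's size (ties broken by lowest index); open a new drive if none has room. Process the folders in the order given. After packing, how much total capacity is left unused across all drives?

90

7 GB → drive 1 (remaining 25 GB)
4 GB → drive 1 (remaining 21 GB)
4 GB → drive 1 (remaining 17 GB)
21 GB → drive 2 (remaining 11 GB)
19 GB → drive 3 (remaining 13 GB)
8 GB → drive 2 (remaining 3 GB)
20 GB → drive 4 (remaining 12 GB)
22 GB → drive 5 (remaining 10 GB)
20 GB → drive 6 (remaining 12 GB)
3 GB → drive 2 (remaining 0 GB)
18 GB → drive 7 (remaining 14 GB)
20 GB → drive 8 (remaining 12 GB)
8 drives × 32 GB = 256 GB; used 166 GB; unused 90 GB.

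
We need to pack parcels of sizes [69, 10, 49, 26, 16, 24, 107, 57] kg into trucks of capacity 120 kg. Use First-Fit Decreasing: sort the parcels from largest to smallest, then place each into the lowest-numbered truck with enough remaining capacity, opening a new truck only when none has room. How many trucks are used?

4

Sorted descending: 107, 69, 57, 49, 26, 24, 16, 10.
Put 107 kg in truck 1; 13 kg remain.
Put 69 kg in truck 2; 51 kg remain.
Put 57 kg in truck 3; 63 kg remain.
Put 49 kg in truck 2; 2 kg remain.
Put 26 kg in truck 3; 37 kg remain.
Put 24 kg in truck 3; 13 kg remain.
Put 16 kg in truck 4; 104 kg remain.
Put 10 kg in truck 1; 3 kg remain.
Final trucks: [107,10] [69,49] [57,26,24] [16].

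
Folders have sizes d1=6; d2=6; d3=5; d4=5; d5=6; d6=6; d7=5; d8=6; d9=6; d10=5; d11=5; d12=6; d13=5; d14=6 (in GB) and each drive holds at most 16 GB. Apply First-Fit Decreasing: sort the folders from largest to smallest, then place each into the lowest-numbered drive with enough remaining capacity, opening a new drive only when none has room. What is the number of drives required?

Sorted descending: 6, 6, 6, 6, 6, 6, 6, 6, 5, 5, 5, 5, 5, 5.
6 GB → drive 1 (remaining 10 GB)
6 GB → drive 1 (remaining 4 GB)
6 GB → drive 2 (remaining 10 GB)
6 GB → drive 2 (remaining 4 GB)
6 GB → drive 3 (remaining 10 GB)
6 GB → drive 3 (remaining 4 GB)
6 GB → drive 4 (remaining 10 GB)
6 GB → drive 4 (remaining 4 GB)
5 GB → drive 5 (remaining 11 GB)
5 GB → drive 5 (remaining 6 GB)
5 GB → drive 5 (remaining 1 GB)
5 GB → drive 6 (remaining 11 GB)
5 GB → drive 6 (remaining 6 GB)
5 GB → drive 6 (remaining 1 GB)
Final drives: [6,6] [6,6] [6,6] [6,6] [5,5,5] [5,5,5].

6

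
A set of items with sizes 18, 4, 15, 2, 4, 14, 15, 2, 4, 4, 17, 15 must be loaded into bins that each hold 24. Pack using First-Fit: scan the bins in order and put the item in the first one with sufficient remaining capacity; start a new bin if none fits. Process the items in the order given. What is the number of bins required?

bin 1: place 18, 6 left
bin 1: place 4, 2 left
bin 2: place 15, 9 left
bin 1: place 2, 0 left
bin 2: place 4, 5 left
bin 3: place 14, 10 left
bin 4: place 15, 9 left
bin 2: place 2, 3 left
bin 3: place 4, 6 left
bin 3: place 4, 2 left
bin 5: place 17, 7 left
bin 6: place 15, 9 left

6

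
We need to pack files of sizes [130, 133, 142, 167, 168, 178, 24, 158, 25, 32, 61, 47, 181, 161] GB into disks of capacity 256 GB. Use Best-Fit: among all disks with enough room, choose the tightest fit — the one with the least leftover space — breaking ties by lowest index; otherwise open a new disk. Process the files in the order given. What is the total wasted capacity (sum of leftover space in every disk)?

130 GB → disk 1 (remaining 126 GB)
133 GB → disk 2 (remaining 123 GB)
142 GB → disk 3 (remaining 114 GB)
167 GB → disk 4 (remaining 89 GB)
168 GB → disk 5 (remaining 88 GB)
178 GB → disk 6 (remaining 78 GB)
24 GB → disk 6 (remaining 54 GB)
158 GB → disk 7 (remaining 98 GB)
25 GB → disk 6 (remaining 29 GB)
32 GB → disk 5 (remaining 56 GB)
61 GB → disk 4 (remaining 28 GB)
47 GB → disk 5 (remaining 9 GB)
181 GB → disk 8 (remaining 75 GB)
161 GB → disk 9 (remaining 95 GB)
9 disks × 256 GB = 2304 GB; used 1607 GB; unused 697 GB.

697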